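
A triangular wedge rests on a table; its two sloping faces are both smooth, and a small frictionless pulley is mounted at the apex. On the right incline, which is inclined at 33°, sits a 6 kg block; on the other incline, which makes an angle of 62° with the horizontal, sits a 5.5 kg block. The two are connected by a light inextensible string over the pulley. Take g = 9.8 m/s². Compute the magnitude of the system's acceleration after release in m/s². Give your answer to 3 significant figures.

1.35 m/s²

Resolve each weight along its own incline: the 6 kg mass has component 6 × 9.8 × sin 33° = 32.025 N down its slope, and the 5.5 kg mass has 5.5 × 9.8 × sin 62° = 47.591 N down its slope.
The 5.5 kg side's 47.591 N exceeds the other side's 32.025 N, so that mass slides down and the 6 kg mass slides up. Taking that direction as positive, Newton's second law for the whole system gives 47.591 − 32.025 = (6 + 5.5) a, so a = 15.566 / 11.5 = 1.3536 m/s².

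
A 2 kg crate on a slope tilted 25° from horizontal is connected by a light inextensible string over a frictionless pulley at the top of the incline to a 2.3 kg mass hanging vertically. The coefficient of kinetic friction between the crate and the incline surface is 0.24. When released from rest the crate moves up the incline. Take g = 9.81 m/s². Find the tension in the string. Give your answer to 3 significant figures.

For the crate on the incline: the weight component along the slope is m₁g sin 25° = 2 × 9.81 × 0.4226 = 8.291 N and the normal force is N = m₁g cos 25° = 17.782 N.
Kinetic friction opposes the crate's motion up the incline: f = μN = 0.24 × 17.782 = 4.268 N acting down the slope.
Newton's second law for the crate (up-slope positive): T − 8.291 − 4.268 = 2 a. For the hanging mass (downward positive): 2.3 × 9.81 − T = 2.3 a.
Adding the two equations eliminates T: 10.004 = 4.3 a, so a = 2.3265 m/s².
Then from the hanging mass's equation, T = 2.3 × (9.81 − 2.3265) = 17.212 N.

17.2 N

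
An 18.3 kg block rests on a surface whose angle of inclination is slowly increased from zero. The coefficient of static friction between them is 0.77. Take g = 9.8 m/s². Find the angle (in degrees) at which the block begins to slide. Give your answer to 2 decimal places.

37.60°

At the threshold of sliding, static friction is at its maximum μ_s N and exactly balances the weight component along the incline: mg sin θ = μ_s mg cos θ.
Hence tan θ = μ_s = 0.77, so θ = arctan(0.77) = 37.5963°.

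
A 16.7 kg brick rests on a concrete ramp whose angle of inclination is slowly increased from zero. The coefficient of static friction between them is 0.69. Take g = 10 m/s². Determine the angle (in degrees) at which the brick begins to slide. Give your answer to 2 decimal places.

34.61°

At the threshold of sliding, static friction is at its maximum μ_s N and exactly balances the weight component along the incline: mg sin θ = μ_s mg cos θ.
Hence tan θ = μ_s = 0.69, so θ = arctan(0.69) = 34.6057°.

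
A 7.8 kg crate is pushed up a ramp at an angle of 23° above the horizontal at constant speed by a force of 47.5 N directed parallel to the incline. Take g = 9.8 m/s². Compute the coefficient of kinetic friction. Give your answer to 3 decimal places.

0.251

At constant speed ΣF = 0 along the incline. The applied 47.5 N acts up the slope; the weight component mg sin 23° = 29.867 N and kinetic friction μN both act down the slope.
So 47.5 = 29.867 + μ × 70.363, giving μ = (47.5 − 29.867) / 70.363 = 0.2506.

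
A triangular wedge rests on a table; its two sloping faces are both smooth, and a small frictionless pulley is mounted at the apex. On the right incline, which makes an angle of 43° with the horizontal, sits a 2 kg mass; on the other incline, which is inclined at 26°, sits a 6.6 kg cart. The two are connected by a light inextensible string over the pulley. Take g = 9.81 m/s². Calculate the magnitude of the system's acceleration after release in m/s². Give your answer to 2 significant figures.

Resolve each weight along its own incline: the 2 kg mass has component 2 × 9.81 × sin 43° = 13.381 N down its slope, and the 6.6 kg mass has 6.6 × 9.81 × sin 26° = 28.383 N down its slope.
The 6.6 kg side's 28.383 N exceeds the other side's 13.381 N, so that mass slides down and the 2 kg mass slides up. Taking that direction as positive, Newton's second law for the whole system gives 28.383 − 13.381 = (2 + 6.6) a, so a = 15.002 / 8.6 = 1.7444 m/s².

1.7 m/s²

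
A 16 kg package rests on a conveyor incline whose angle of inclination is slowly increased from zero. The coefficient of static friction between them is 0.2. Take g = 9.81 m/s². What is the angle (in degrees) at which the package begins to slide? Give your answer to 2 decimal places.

11.31°

At the threshold of sliding, static friction is at its maximum μ_s N and exactly balances the weight component along the incline: mg sin θ = μ_s mg cos θ.
Hence tan θ = μ_s = 0.2, so θ = arctan(0.2) = 11.3099°.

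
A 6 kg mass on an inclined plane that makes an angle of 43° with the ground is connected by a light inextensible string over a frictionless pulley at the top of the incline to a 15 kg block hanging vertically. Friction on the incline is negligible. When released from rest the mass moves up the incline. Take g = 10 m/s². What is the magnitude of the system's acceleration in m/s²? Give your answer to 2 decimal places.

5.19 m/s²

For the mass on the incline: the weight component along the slope is m₁g sin 43° = 6 × 10 × 0.6820 = 40.920 N and the normal force is N = m₁g cos 43° = 43.881 N.
Newton's second law for the mass (up-slope positive): T − 40.920 = 6 a. For the hanging block (downward positive): 15 × 10 − T = 15 a.
Adding the two equations eliminates T: 109.080 = 21 a, so a = 5.1943 m/s².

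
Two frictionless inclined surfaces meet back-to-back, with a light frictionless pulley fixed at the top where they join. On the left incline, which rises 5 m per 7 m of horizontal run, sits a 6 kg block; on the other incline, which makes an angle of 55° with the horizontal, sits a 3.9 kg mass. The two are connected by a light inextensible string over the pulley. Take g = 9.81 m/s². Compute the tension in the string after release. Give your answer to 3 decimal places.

32.471 N

Resolve each weight along its own incline: the 6 kg mass has component 6 × 9.81 × sin 35.54° = 34.212 N down its slope, and the 3.9 kg mass has 3.9 × 9.81 × sin 55° = 31.340 N down its slope.
The 6 kg side's 34.212 N exceeds the other side's 31.340 N, so that mass slides down and the 3.9 kg mass slides up. Taking that direction as positive, Newton's second law for the whole system gives 34.212 − 31.340 = (6 + 3.9) a, so a = 2.872 / 9.9 = 0.2901 m/s².
For the 3.9 kg mass (up-slope positive): T − 31.340 = 3.9 × 0.2901, so T = 32.471 N.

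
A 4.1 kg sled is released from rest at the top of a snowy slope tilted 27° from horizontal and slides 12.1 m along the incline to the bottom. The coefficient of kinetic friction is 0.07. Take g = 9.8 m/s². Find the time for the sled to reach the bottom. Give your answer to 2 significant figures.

The weight component along the incline is mg sin 27° = 18.241 N and the normal force is N = mg cos 27° = 35.801 N.
Friction up the slope is f = μN = 0.07 × 35.801 = 2.506 N, so the net downslope force is 18.241 − 2.506 = 15.735 N and a = 15.735 / 4.1 = 3.8378 m/s².
Starting from rest, L = ½at², so t = √(2L/a) = √(2 × 12.1 / 3.8378) = 2.5111 s.

2.5 s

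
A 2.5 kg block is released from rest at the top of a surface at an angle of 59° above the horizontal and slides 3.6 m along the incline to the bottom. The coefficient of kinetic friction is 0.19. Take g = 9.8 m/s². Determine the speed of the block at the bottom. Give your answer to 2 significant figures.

7.3 m/s

The weight component along the incline is mg sin 59° = 21.001 N and the normal force is N = mg cos 59° = 12.618 N.
Friction up the slope is f = μN = 0.19 × 12.618 = 2.397 N, so the net downslope force is 21.001 − 2.397 = 18.604 N and a = 18.604 / 2.5 = 7.4416 m/s².
Starting from rest over a distance of 3.6 m, v² = 2aL = 2 × 7.4416 × 3.6 = 53.5795, so v = 7.3198 m/s.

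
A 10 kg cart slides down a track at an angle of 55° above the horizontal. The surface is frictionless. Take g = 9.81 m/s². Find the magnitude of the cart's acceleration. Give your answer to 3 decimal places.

Resolving the weight along the incline: the component pulling the cart down the slope is mg sin 55° = 10 × 9.81 × 0.8192 = 80.364 N, and the normal force is N = mg cos 55° = 10 × 9.81 × 0.5736 = 56.270 N.
With no friction the net force along the incline is 80.364 N, so a = g sin 55° = 80.364 / 10 = 8.0364 m/s².

8.036 m/s²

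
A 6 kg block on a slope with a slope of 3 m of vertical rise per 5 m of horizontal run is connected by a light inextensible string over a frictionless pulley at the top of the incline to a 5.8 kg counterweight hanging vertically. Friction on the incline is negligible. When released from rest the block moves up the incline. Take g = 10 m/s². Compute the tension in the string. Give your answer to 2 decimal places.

44.66 N

For the block on the incline: the weight component along the slope is m₁g sin 30.96° = 6 × 10 × 0.5145 = 30.870 N and the normal force is N = m₁g cos 30.96° = 51.450 N.
Newton's second law for the block (up-slope positive): T − 30.870 = 6 a. For the hanging counterweight (downward positive): 5.8 × 10 − T = 5.8 a.
Adding the two equations eliminates T: 27.130 = 11.8 a, so a = 2.2992 m/s².
Then from the hanging counterweight's equation, T = 5.8 × (10 − 2.2992) = 44.665 N.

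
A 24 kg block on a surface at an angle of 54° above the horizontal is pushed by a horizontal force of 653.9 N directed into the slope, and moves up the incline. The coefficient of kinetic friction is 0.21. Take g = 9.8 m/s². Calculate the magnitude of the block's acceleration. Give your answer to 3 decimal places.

2.248 m/s²

The horizontal push has components F cos 54° = 653.9 × 0.5878 = 384.362 N up the incline and F sin 54° = 653.9 × 0.8090 = 529.005 N pressing into the surface.
The normal force is therefore N = mg cos 54° + F sin 54° = 138.251 + 529.005 = 667.256 N, and kinetic friction down the slope is μN = 0.21 × 667.256 = 140.124 N.
Along the incline: F cos 54° − mg sin 54° − μN = ma, so 384.362 − 190.277 − 140.124 = 24 a, giving a = 2.2484 m/s².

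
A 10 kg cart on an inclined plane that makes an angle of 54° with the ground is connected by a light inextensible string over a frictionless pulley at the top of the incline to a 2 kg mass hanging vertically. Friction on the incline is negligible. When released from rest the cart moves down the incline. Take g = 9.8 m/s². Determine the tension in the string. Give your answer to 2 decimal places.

For the cart on the incline: the weight component along the slope is m₁g sin 54° = 10 × 9.8 × 0.8090 = 79.282 N and the normal force is N = m₁g cos 54° = 57.603 N.
Newton's second law for the cart (down-slope positive): 79.282 − T = 10 a. For the hanging mass (upward positive): T − 2 × 9.8 = 2 a.
Adding the two equations eliminates T: 59.682 = 12 a, so a = 4.9735 m/s².
Then from the hanging mass's equation, T = 2 × (9.8 + 4.9735) = 29.547 N.

29.55 N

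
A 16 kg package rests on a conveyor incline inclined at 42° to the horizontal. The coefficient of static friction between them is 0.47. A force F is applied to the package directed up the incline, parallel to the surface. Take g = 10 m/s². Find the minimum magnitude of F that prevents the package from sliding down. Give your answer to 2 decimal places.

51.18 N

The normal force is N = mg cos 42° = 118.903 N. With F at its minimum the package is on the verge of sliding down, so static friction is at its maximum μ_s N = 0.47 × 118.903 = 55.884 N and acts up the slope.
Equilibrium along the incline: F + μ_s N = mg sin 42°, so F = 107.061 − 55.884 = 51.177 N.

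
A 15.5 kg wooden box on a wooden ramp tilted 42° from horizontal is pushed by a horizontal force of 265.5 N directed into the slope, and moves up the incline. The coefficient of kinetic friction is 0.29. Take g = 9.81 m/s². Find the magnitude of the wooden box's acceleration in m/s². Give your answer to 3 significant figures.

0.727 m/s²

The horizontal push has components F cos 42° = 265.5 × 0.7431 = 197.293 N up the incline and F sin 42° = 265.5 × 0.6691 = 177.646 N pressing into the surface.
The normal force is therefore N = mg cos 42° + F sin 42° = 112.992 + 177.646 = 290.638 N, and kinetic friction down the slope is μN = 0.29 × 290.638 = 84.285 N.
Along the incline: F cos 42° − mg sin 42° − μN = ma, so 197.293 − 101.740 − 84.285 = 15.5 a, giving a = 0.7270 m/s².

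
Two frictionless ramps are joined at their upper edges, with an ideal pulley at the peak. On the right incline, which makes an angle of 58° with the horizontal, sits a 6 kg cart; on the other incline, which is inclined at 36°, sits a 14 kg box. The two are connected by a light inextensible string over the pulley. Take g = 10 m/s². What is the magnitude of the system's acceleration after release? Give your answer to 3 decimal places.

1.570 m/s²

Resolve each weight along its own incline: the 6 kg mass has component 6 × 10 × sin 58° = 50.883 N down its slope, and the 14 kg mass has 14 × 10 × sin 36° = 82.290 N down its slope.
The 14 kg side's 82.290 N exceeds the other side's 50.883 N, so that mass slides down and the 6 kg mass slides up. Taking that direction as positive, Newton's second law for the whole system gives 82.290 − 50.883 = (6 + 14) a, so a = 31.407 / 20 = 1.5703 m/s².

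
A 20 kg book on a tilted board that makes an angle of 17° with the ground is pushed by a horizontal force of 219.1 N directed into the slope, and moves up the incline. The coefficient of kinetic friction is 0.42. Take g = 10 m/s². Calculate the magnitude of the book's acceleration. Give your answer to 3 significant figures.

2.19 m/s²

The horizontal push has components F cos 17° = 219.1 × 0.9563 = 209.525 N up the incline and F sin 17° = 219.1 × 0.2924 = 64.065 N pressing into the surface.
The normal force is therefore N = mg cos 17° + F sin 17° = 191.260 + 64.065 = 255.325 N, and kinetic friction down the slope is μN = 0.42 × 255.325 = 107.236 N.
Along the incline: F cos 17° − mg sin 17° − μN = ma, so 209.525 − 58.480 − 107.236 = 20 a, giving a = 2.1905 m/s².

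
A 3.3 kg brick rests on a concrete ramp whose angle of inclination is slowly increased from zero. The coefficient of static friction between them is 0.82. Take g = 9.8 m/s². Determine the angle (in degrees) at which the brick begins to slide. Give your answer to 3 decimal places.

39.352°

At the threshold of sliding, static friction is at its maximum μ_s N and exactly balances the weight component along the incline: mg sin θ = μ_s mg cos θ.
Hence tan θ = μ_s = 0.82, so θ = arctan(0.82) = 39.3518°.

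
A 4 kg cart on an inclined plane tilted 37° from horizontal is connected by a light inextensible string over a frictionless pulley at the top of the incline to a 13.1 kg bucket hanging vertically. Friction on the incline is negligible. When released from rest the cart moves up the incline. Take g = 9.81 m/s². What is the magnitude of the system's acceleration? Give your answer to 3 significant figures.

6.13 m/s²

For the cart on the incline: the weight component along the slope is m₁g sin 37° = 4 × 9.81 × 0.6018 = 23.615 N and the normal force is N = m₁g cos 37° = 31.338 N.
Newton's second law for the cart (up-slope positive): T − 23.615 = 4 a. For the hanging bucket (downward positive): 13.1 × 9.81 − T = 13.1 a.
Adding the two equations eliminates T: 104.896 = 17.1 a, so a = 6.1343 m/s².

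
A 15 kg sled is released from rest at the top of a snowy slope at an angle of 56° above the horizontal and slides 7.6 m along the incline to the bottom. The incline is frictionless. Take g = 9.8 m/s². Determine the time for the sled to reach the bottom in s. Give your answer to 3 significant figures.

1.37 s

The weight component along the incline is mg sin 56° = 121.869 N and the normal force is N = mg cos 56° = 82.201 N.
With no friction, a = g sin 56° = 8.1246 m/s².
Starting from rest, L = ½at², so t = √(2L/a) = √(2 × 7.6 / 8.1246) = 1.3678 s.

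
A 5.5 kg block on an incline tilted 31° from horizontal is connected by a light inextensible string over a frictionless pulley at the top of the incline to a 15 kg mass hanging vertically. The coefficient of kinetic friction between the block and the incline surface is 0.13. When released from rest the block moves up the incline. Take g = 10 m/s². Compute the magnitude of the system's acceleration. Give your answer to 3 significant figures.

5.64 m/s²

For the block on the incline: the weight component along the slope is m₁g sin 31° = 5.5 × 10 × 0.5150 = 28.325 N and the normal force is N = m₁g cos 31° = 47.144 N.
Kinetic friction opposes the block's motion up the incline: f = μN = 0.13 × 47.144 = 6.129 N acting down the slope.
Newton's second law for the block (up-slope positive): T − 28.325 − 6.129 = 5.5 a. For the hanging mass (downward positive): 15 × 10 − T = 15 a.
Adding the two equations eliminates T: 115.546 = 20.5 a, so a = 5.6364 m/s².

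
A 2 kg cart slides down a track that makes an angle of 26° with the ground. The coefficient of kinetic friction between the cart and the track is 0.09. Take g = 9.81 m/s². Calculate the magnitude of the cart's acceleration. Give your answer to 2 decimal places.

3.51 m/s²

Resolving the weight along the incline: the component pulling the cart down the slope is mg sin 26° = 2 × 9.81 × 0.4384 = 8.601 N, and the normal force is N = mg cos 26° = 2 × 9.81 × 0.8988 = 17.634 N.
Kinetic friction acts up the slope with magnitude f = μN = 0.09 × 17.634 = 1.587 N.
Net force along the incline is 8.601 − 1.587 = 7.014 N, so a = 7.014 / 2 = 3.5070 m/s².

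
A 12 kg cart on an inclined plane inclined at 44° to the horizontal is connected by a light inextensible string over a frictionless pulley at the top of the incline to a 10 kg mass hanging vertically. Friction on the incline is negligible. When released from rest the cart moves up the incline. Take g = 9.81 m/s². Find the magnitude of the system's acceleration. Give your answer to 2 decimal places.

0.74 m/s²

For the cart on the incline: the weight component along the slope is m₁g sin 44° = 12 × 9.81 × 0.6947 = 81.780 N and the normal force is N = m₁g cos 44° = 84.681 N.
Newton's second law for the cart (up-slope positive): T − 81.780 = 12 a. For the hanging mass (downward positive): 10 × 9.81 − T = 10 a.
Adding the two equations eliminates T: 16.320 = 22 a, so a = 0.7418 m/s².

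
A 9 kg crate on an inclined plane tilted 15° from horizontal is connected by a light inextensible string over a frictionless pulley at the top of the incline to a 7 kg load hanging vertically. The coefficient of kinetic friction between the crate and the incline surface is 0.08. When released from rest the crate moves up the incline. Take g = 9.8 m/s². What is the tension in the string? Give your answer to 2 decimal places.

51.56 N

For the crate on the incline: the weight component along the slope is m₁g sin 15° = 9 × 9.8 × 0.2588 = 22.826 N and the normal force is N = m₁g cos 15° = 85.195 N.
Kinetic friction opposes the crate's motion up the incline: f = μN = 0.08 × 85.195 = 6.816 N acting down the slope.
Newton's second law for the crate (up-slope positive): T − 22.826 − 6.816 = 9 a. For the hanging load (downward positive): 7 × 9.8 − T = 7 a.
Adding the two equations eliminates T: 38.958 = 16 a, so a = 2.4349 m/s².
Then from the hanging load's equation, T = 7 × (9.8 − 2.4349) = 51.556 N.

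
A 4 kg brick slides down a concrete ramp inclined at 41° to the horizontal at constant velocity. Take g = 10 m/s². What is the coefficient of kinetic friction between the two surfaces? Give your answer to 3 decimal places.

0.869

At constant velocity the net force along the incline is zero: mg sin 41° = μ mg cos 41°.
So μ = tan 41° = 0.6561 / 0.7547 = 0.8694.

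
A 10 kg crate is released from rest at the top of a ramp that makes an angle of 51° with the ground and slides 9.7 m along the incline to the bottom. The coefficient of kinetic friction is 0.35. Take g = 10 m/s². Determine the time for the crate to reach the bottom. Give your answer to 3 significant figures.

The weight component along the incline is mg sin 51° = 77.715 N and the normal force is N = mg cos 51° = 62.932 N.
Friction up the slope is f = μN = 0.35 × 62.932 = 22.026 N, so the net downslope force is 77.715 − 22.026 = 55.689 N and a = 55.689 / 10 = 5.5689 m/s².
Starting from rest, L = ½at², so t = √(2L/a) = √(2 × 9.7 / 5.5689) = 1.8664 s.

1.87 s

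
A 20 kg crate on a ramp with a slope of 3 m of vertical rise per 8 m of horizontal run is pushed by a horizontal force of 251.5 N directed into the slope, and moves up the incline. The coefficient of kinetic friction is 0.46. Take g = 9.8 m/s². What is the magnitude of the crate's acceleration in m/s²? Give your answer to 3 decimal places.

2.081 m/s²

The horizontal push has components F cos 20.56° = 251.5 × 0.9363 = 235.479 N up the incline and F sin 20.56° = 251.5 × 0.3511 = 88.302 N pressing into the surface.
The normal force is therefore N = mg cos 20.56° + F sin 20.56° = 183.515 + 88.302 = 271.817 N, and kinetic friction down the slope is μN = 0.46 × 271.817 = 125.036 N.
Along the incline: F cos 20.56° − mg sin 20.56° − μN = ma, so 235.479 − 68.816 − 125.036 = 20 a, giving a = 2.0814 m/s².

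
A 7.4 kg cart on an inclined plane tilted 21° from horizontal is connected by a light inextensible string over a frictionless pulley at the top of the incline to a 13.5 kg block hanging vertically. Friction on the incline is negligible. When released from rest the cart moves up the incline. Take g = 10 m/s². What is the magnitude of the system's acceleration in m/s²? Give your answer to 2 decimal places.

For the cart on the incline: the weight component along the slope is m₁g sin 21° = 7.4 × 10 × 0.3584 = 26.522 N and the normal force is N = m₁g cos 21° = 69.085 N.
Newton's second law for the cart (up-slope positive): T − 26.522 = 7.4 a. For the hanging block (downward positive): 13.5 × 10 − T = 13.5 a.
Adding the two equations eliminates T: 108.478 = 20.9 a, so a = 5.1903 m/s².

5.19 m/s²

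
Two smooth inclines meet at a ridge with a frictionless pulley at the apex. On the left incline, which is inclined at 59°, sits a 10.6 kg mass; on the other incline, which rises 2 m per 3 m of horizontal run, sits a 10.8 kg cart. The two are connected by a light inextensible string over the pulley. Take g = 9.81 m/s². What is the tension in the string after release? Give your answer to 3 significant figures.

Resolve each weight along its own incline: the 10.6 kg mass has component 10.6 × 9.81 × sin 59° = 89.133 N down its slope, and the 10.8 kg mass has 10.8 × 9.81 × sin 33.69° = 58.769 N down its slope.
The 10.6 kg side's 89.133 N exceeds the other side's 58.769 N, so that mass slides down and the 10.8 kg mass slides up. Taking that direction as positive, Newton's second law for the whole system gives 89.133 − 58.769 = (10.6 + 10.8) a, so a = 30.364 / 21.4 = 1.4189 m/s².
For the 10.8 kg mass (up-slope positive): T − 58.769 = 10.8 × 1.4189, so T = 74.093 N.

74.1 N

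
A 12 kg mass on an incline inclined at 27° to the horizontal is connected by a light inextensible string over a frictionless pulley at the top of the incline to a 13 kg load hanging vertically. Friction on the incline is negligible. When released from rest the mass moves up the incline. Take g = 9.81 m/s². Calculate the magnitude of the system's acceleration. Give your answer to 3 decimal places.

For the mass on the incline: the weight component along the slope is m₁g sin 27° = 12 × 9.81 × 0.4540 = 53.445 N and the normal force is N = m₁g cos 27° = 104.889 N.
Newton's second law for the mass (up-slope positive): T − 53.445 = 12 a. For the hanging load (downward positive): 13 × 9.81 − T = 13 a.
Adding the two equations eliminates T: 74.085 = 25 a, so a = 2.9634 m/s².

2.963 m/s²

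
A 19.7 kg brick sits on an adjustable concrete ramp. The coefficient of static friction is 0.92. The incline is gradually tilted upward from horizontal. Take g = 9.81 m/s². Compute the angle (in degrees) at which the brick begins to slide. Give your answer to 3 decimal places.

At the threshold of sliding, static friction is at its maximum μ_s N and exactly balances the weight component along the incline: mg sin θ = μ_s mg cos θ.
Hence tan θ = μ_s = 0.92, so θ = arctan(0.92) = 42.6141°.

42.614°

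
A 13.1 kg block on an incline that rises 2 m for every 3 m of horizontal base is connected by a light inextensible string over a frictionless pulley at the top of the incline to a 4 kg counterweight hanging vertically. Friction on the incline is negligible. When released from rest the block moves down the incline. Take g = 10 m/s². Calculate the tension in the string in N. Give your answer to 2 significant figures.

48 N

For the block on the incline: the weight component along the slope is m₁g sin 33.69° = 13.1 × 10 × 0.5547 = 72.666 N and the normal force is N = m₁g cos 33.69° = 108.999 N.
Newton's second law for the block (down-slope positive): 72.666 − T = 13.1 a. For the hanging counterweight (upward positive): T − 4 × 10 = 4 a.
Adding the two equations eliminates T: 32.666 = 17.1 a, so a = 1.9103 m/s².
Then from the hanging counterweight's equation, T = 4 × (10 + 1.9103) = 47.641 N.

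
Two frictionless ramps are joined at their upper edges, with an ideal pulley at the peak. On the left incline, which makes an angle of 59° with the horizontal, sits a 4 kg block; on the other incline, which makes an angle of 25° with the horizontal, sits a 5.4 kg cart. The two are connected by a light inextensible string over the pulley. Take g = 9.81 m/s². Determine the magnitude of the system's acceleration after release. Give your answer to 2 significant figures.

1.2 m/s²

Resolve each weight along its own incline: the 4 kg mass has component 4 × 9.81 × sin 59° = 33.635 N down its slope, and the 5.4 kg mass has 5.4 × 9.81 × sin 25° = 22.388 N down its slope.
The 4 kg side's 33.635 N exceeds the other side's 22.388 N, so that mass slides down and the 5.4 kg mass slides up. Taking that direction as positive, Newton's second law for the whole system gives 33.635 − 22.388 = (4 + 5.4) a, so a = 11.247 / 9.4 = 1.1965 m/s².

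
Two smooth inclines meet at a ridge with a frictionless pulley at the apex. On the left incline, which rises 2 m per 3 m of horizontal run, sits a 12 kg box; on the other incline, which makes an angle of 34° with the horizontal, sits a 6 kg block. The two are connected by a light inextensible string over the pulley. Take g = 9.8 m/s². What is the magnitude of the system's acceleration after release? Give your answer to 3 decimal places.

Resolve each weight along its own incline: the 12 kg mass has component 12 × 9.8 × sin 33.69° = 65.233 N down its slope, and the 6 kg mass has 6 × 9.8 × sin 34° = 32.881 N down its slope.
The 12 kg side's 65.233 N exceeds the other side's 32.881 N, so that mass slides down and the 6 kg mass slides up. Taking that direction as positive, Newton's second law for the whole system gives 65.233 − 32.881 = (12 + 6) a, so a = 32.352 / 18 = 1.7973 m/s².

1.797 m/s²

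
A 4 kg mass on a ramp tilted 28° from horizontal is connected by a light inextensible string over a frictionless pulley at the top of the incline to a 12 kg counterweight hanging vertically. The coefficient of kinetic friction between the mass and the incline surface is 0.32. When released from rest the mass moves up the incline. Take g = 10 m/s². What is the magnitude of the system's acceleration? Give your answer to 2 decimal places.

5.62 m/s²

For the mass on the incline: the weight component along the slope is m₁g sin 28° = 4 × 10 × 0.4695 = 18.780 N and the normal force is N = m₁g cos 28° = 35.318 N.
Kinetic friction opposes the mass's motion up the incline: f = μN = 0.32 × 35.318 = 11.302 N acting down the slope.
Newton's second law for the mass (up-slope positive): T − 18.780 − 11.302 = 4 a. For the hanging counterweight (downward positive): 12 × 10 − T = 12 a.
Adding the two equations eliminates T: 89.918 = 16 a, so a = 5.6199 m/s².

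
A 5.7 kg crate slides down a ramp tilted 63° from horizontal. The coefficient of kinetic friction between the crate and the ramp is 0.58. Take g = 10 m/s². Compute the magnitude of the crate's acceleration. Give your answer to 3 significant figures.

6.28 m/s²

Resolving the weight along the incline: the component pulling the crate down the slope is mg sin 63° = 5.7 × 10 × 0.8910 = 50.787 N, and the normal force is N = mg cos 63° = 5.7 × 10 × 0.4540 = 25.878 N.
Kinetic friction acts up the slope with magnitude f = μN = 0.58 × 25.878 = 15.009 N.
Net force along the incline is 50.787 − 15.009 = 35.778 N, so a = 35.778 / 5.7 = 6.2768 m/s².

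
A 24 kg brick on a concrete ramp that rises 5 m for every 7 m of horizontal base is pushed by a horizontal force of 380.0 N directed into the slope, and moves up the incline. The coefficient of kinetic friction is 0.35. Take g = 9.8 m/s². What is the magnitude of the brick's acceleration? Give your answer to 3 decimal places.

1.176 m/s²

The horizontal push has components F cos 35.54° = 380.0 × 0.8137 = 309.206 N up the incline and F sin 35.54° = 380.0 × 0.5812 = 220.856 N pressing into the surface.
The normal force is therefore N = mg cos 35.54° + F sin 35.54° = 191.382 + 220.856 = 412.238 N, and kinetic friction down the slope is μN = 0.35 × 412.238 = 144.283 N.
Along the incline: F cos 35.54° − mg sin 35.54° − μN = ma, so 309.206 − 136.698 − 144.283 = 24 a, giving a = 1.1760 m/s².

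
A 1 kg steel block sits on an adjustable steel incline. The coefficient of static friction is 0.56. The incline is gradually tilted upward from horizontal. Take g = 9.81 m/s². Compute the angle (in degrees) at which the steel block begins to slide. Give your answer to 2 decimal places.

29.25°

At the threshold of sliding, static friction is at its maximum μ_s N and exactly balances the weight component along the incline: mg sin θ = μ_s mg cos θ.
Hence tan θ = μ_s = 0.56, so θ = arctan(0.56) = 29.2488°.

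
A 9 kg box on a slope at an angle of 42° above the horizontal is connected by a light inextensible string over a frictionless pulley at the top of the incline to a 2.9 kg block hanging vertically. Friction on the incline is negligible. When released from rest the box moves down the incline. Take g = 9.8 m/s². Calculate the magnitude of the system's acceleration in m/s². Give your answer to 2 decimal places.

For the box on the incline: the weight component along the slope is m₁g sin 42° = 9 × 9.8 × 0.6691 = 59.015 N and the normal force is N = m₁g cos 42° = 65.545 N.
Newton's second law for the box (down-slope positive): 59.015 − T = 9 a. For the hanging block (upward positive): T − 2.9 × 9.8 = 2.9 a.
Adding the two equations eliminates T: 30.595 = 11.9 a, so a = 2.5710 m/s².

2.57 m/s²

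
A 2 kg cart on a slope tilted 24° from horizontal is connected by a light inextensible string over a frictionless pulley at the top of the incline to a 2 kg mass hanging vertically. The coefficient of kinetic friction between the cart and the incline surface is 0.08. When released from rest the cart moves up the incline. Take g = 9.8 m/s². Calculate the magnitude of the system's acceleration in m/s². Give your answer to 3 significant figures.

2.55 m/s²

For the cart on the incline: the weight component along the slope is m₁g sin 24° = 2 × 9.8 × 0.4067 = 7.971 N and the normal force is N = m₁g cos 24° = 17.905 N.
Kinetic friction opposes the cart's motion up the incline: f = μN = 0.08 × 17.905 = 1.432 N acting down the slope.
Newton's second law for the cart (up-slope positive): T − 7.971 − 1.432 = 2 a. For the hanging mass (downward positive): 2 × 9.8 − T = 2 a.
Adding the two equations eliminates T: 10.197 = 4 a, so a = 2.5492 m/s².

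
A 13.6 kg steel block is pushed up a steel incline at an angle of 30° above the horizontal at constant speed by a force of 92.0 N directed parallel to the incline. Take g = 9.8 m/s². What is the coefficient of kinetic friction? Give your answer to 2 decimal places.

At constant speed ΣF = 0 along the incline. The applied 92.0 N acts up the slope; the weight component mg sin 30° = 66.640 N and kinetic friction μN both act down the slope.
So 92.0 = 66.640 + μ × 115.424, giving μ = (92.0 − 66.640) / 115.424 = 0.2197.

0.22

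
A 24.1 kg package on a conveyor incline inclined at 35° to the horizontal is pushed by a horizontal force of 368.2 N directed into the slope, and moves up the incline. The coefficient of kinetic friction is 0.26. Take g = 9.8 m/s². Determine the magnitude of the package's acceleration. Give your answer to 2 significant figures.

2.5 m/s²

The horizontal push has components F cos 35° = 368.2 × 0.8192 = 301.629 N up the incline and F sin 35° = 368.2 × 0.5736 = 211.200 N pressing into the surface.
The normal force is therefore N = mg cos 35° + F sin 35° = 193.479 + 211.200 = 404.679 N, and kinetic friction down the slope is μN = 0.26 × 404.679 = 105.217 N.
Along the incline: F cos 35° − mg sin 35° − μN = ma, so 301.629 − 135.473 − 105.217 = 24.1 a, giving a = 2.5286 m/s².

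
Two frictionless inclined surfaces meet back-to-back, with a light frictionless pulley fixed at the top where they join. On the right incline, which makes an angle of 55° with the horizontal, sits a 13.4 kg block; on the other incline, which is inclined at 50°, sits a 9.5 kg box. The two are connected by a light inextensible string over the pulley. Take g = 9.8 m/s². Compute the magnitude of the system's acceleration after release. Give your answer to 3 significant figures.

1.58 m/s²

Resolve each weight along its own incline: the 13.4 kg mass has component 13.4 × 9.8 × sin 55° = 107.571 N down its slope, and the 9.5 kg mass has 9.5 × 9.8 × sin 50° = 71.319 N down its slope.
The 13.4 kg side's 107.571 N exceeds the other side's 71.319 N, so that mass slides down and the 9.5 kg mass slides up. Taking that direction as positive, Newton's second law for the whole system gives 107.571 − 71.319 = (13.4 + 9.5) a, so a = 36.252 / 22.9 = 1.5831 m/s².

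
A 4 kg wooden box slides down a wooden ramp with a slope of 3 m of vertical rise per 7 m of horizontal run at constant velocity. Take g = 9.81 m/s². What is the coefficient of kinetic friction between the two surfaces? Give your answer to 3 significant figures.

0.429

At constant velocity the net force along the incline is zero: mg sin 23.20° = μ mg cos 23.20°.
So μ = tan 23.20° = 0.3939 / 0.9191 = 0.4286.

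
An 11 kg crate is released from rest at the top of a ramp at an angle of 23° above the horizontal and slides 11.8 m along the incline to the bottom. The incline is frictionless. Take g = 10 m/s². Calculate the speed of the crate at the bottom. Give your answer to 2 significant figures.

The weight component along the incline is mg sin 23° = 42.980 N and the normal force is N = mg cos 23° = 101.256 N.
With no friction, a = g sin 23° = 3.9073 m/s².
Starting from rest over a distance of 11.8 m, v² = 2aL = 2 × 3.9073 × 11.8 = 92.2123, so v = 9.6027 m/s.

9.6 m/s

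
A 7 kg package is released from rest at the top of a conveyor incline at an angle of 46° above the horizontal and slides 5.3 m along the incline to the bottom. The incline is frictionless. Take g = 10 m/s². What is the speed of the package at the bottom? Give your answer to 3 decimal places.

The weight component along the incline is mg sin 46° = 50.354 N and the normal force is N = mg cos 46° = 48.626 N.
With no friction, a = g sin 46° = 7.1934 m/s².
Starting from rest over a distance of 5.3 m, v² = 2aL = 2 × 7.1934 × 5.3 = 76.2500, so v = 8.7321 m/s.

8.732 m/s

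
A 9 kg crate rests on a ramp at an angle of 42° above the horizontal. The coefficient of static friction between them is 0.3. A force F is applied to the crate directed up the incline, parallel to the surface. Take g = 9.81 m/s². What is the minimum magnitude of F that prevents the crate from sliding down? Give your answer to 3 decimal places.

39.394 N

The normal force is N = mg cos 42° = 65.612 N. With F at its minimum the crate is on the verge of sliding down, so static friction is at its maximum μ_s N = 0.3 × 65.612 = 19.684 N and acts up the slope.
Equilibrium along the incline: F + μ_s N = mg sin 42°, so F = 59.078 − 19.684 = 39.394 N.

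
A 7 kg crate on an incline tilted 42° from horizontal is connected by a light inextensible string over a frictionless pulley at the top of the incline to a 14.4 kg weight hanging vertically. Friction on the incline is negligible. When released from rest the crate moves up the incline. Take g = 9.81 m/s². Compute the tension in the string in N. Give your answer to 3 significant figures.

77.1 N

For the crate on the incline: the weight component along the slope is m₁g sin 42° = 7 × 9.81 × 0.6691 = 45.947 N and the normal force is N = m₁g cos 42° = 51.032 N.
Newton's second law for the crate (up-slope positive): T − 45.947 = 7 a. For the hanging weight (downward positive): 14.4 × 9.81 − T = 14.4 a.
Adding the two equations eliminates T: 95.317 = 21.4 a, so a = 4.4541 m/s².
Then from the hanging weight's equation, T = 14.4 × (9.81 − 4.4541) = 77.125 N.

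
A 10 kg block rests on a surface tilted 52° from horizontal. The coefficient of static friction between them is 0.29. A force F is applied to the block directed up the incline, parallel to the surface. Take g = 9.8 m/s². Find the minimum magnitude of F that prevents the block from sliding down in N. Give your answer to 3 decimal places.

59.728 N

The normal force is N = mg cos 52° = 60.335 N. With F at its minimum the block is on the verge of sliding down, so static friction is at its maximum μ_s N = 0.29 × 60.335 = 17.497 N and acts up the slope.
Equilibrium along the incline: F + μ_s N = mg sin 52°, so F = 77.225 − 17.497 = 59.728 N.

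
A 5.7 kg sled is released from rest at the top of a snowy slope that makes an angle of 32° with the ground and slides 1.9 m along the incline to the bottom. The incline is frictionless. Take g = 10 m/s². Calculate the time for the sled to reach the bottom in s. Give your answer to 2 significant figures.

0.85 s

The weight component along the incline is mg sin 32° = 30.205 N and the normal force is N = mg cos 32° = 48.339 N.
With no friction, a = g sin 32° = 5.2992 m/s².
Starting from rest, L = ½at², so t = √(2L/a) = √(2 × 1.9 / 5.2992) = 0.8468 s.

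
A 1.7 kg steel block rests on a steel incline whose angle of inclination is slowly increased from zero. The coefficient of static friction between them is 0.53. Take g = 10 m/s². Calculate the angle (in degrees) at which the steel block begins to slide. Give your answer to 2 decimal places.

At the threshold of sliding, static friction is at its maximum μ_s N and exactly balances the weight component along the incline: mg sin θ = μ_s mg cos θ.
Hence tan θ = μ_s = 0.53, so θ = arctan(0.53) = 27.9236°.

27.92°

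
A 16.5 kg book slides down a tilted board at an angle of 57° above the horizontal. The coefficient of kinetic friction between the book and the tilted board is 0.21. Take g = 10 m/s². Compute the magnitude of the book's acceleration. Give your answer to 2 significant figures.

Resolving the weight along the incline: the component pulling the book down the slope is mg sin 57° = 16.5 × 10 × 0.8387 = 138.386 N, and the normal force is N = mg cos 57° = 16.5 × 10 × 0.5446 = 89.859 N.
Kinetic friction acts up the slope with magnitude f = μN = 0.21 × 89.859 = 18.870 N.
Net force along the incline is 138.386 − 18.870 = 119.516 N, so a = 119.516 / 16.5 = 7.2434 m/s².

7.2 m/s²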